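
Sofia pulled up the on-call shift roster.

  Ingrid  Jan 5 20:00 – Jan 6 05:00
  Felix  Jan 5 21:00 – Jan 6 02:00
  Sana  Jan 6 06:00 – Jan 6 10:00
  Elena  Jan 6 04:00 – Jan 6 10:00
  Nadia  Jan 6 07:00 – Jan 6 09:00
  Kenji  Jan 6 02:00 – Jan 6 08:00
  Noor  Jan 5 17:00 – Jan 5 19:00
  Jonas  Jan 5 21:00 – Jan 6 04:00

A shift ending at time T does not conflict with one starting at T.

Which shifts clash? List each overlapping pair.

Elena & Ingrid, Elena & Kenji, Elena & Nadia, Elena & Sana, Felix & Ingrid, Felix & Jonas, Ingrid & Jonas, Ingrid & Kenji, Jonas & Kenji, Kenji & Nadia, Kenji & Sana, Nadia & Sana

Check each pair: they overlap iff neither finishes before the other starts.
Sorted by start: Noor, Ingrid, Jonas, Felix, Kenji, Elena, Sana, Nadia.
Ingrid starts after Noor ends; Noor is clear from here.
Jonas starts before Ingrid ends → Ingrid and Jonas overlap.
Felix starts before Ingrid ends → Ingrid and Felix overlap.
Kenji starts before Ingrid ends → Ingrid and Kenji overlap.
Elena starts before Ingrid ends → Ingrid and Elena overlap.
Sana starts after Ingrid ends; Ingrid is clear from here.
Felix starts before Jonas ends → Jonas and Felix overlap.
Kenji starts before Jonas ends → Jonas and Kenji overlap.
Elena starts exactly when Jonas ends (back-to-back, no overlap); Jonas is clear from here.
Kenji starts exactly when Felix ends (back-to-back, no overlap); Felix is clear from here.
Elena starts before Kenji ends → Kenji and Elena overlap.
Sana starts before Kenji ends → Kenji and Sana overlap.
Nadia starts before Kenji ends → Kenji and Nadia overlap.
Sana starts before Elena ends → Elena and Sana overlap.
Nadia starts before Elena ends → Elena and Nadia overlap.
Nadia starts before Sana ends → Sana and Nadia overlap.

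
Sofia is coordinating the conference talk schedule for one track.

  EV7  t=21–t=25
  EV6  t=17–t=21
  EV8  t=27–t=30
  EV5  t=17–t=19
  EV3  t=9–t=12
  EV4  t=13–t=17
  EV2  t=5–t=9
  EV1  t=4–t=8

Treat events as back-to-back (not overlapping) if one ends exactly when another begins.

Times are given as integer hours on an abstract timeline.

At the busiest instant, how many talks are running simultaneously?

Sweep the timeline, counting +1 at each start and −1 at each end (ends before starts at a tie):
t=4 start EV1 → 1
t=5 start EV2 → 2
t=8 end EV1 → 1
t=9 end EV2 → 0
t=9 start EV3 → 1
t=12 end EV3 → 0
t=13 start EV4 → 1
t=17 end EV4 → 0
t=17 start EV5 → 1
t=17 start EV6 → 2
t=19 end EV5 → 1
t=21 end EV6 → 0
t=21 start EV7 → 1
t=25 end EV7 → 0
t=27 start EV8 → 1
t=30 end EV8 → 0
Peak is 2, at t=5 (EV1, EV2).

2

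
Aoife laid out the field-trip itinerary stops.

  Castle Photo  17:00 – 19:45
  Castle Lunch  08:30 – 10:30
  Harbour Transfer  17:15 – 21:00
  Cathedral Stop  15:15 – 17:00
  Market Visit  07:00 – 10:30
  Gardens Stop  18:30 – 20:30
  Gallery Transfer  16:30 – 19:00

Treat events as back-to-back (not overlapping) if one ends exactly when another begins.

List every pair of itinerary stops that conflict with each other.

Castle Lunch & Market Visit, Castle Photo & Gallery Transfer, Castle Photo & Gardens Stop, Castle Photo & Harbour Transfer, Cathedral Stop & Gallery Transfer, Gallery Transfer & Gardens Stop, Gallery Transfer & Harbour Transfer, Gardens Stop & Harbour Transfer

Sorted by start: Market Visit, Castle Lunch, Cathedral Stop, Gallery Transfer, Castle Photo, Harbour Transfer, Gardens Stop.
Castle Lunch starts before Market Visit ends → Market Visit and Castle Lunch overlap.
Cathedral Stop starts after Market Visit ends, so nothing later overlaps Market Visit either.
Cathedral Stop starts after Castle Lunch ends, so nothing later overlaps Castle Lunch either.
Gallery Transfer starts before Cathedral Stop ends → Cathedral Stop and Gallery Transfer overlap.
Castle Photo starts exactly when Cathedral Stop ends (back-to-back, no overlap), so nothing later overlaps Cathedral Stop either.
Castle Photo starts before Gallery Transfer ends → Gallery Transfer and Castle Photo overlap.
Harbour Transfer starts before Gallery Transfer ends → Gallery Transfer and Harbour Transfer overlap.
Gardens Stop starts before Gallery Transfer ends → Gallery Transfer and Gardens Stop overlap.
Harbour Transfer starts before Castle Photo ends → Castle Photo and Harbour Transfer overlap.
Gardens Stop starts before Castle Photo ends → Castle Photo and Gardens Stop overlap.
Gardens Stop starts before Harbour Transfer ends → Harbour Transfer and Gardens Stop overlap.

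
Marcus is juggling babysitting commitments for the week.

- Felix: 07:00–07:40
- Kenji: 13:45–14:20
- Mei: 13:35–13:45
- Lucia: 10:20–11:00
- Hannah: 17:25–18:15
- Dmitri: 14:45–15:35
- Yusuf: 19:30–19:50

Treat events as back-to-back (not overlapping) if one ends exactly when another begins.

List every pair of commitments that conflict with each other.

Sorted by start: Felix, Lucia, Mei, Kenji, Dmitri, Hannah, Yusuf.
Lucia starts after Felix ends — done with Felix.
Mei starts after Lucia ends — done with Lucia.
Kenji starts exactly when Mei ends (back-to-back, no overlap) — done with Mei.
Dmitri starts after Kenji ends — done with Kenji.
Hannah starts after Dmitri ends — done with Dmitri.
Yusuf starts after Hannah ends.

none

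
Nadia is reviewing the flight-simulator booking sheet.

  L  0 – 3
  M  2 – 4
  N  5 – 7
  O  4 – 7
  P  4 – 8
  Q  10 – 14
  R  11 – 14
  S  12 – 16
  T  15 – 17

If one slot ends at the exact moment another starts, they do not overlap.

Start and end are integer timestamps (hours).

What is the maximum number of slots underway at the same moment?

3

Walk through starts and ends in time order (an end at T is processed before a start at T):
0 start L → 1
2 start M → 2
3 end L → 1
4 end M → 0
4 start O → 1
4 start P → 2
5 start N → 3
7 end N → 2
7 end O → 1
8 end P → 0
10 start Q → 1
11 start R → 2
12 start S → 3
14 end Q → 2
14 end R → 1
15 start T → 2
16 end S → 1
17 end T → 0
Peak is 3, at 5 (N, O, P).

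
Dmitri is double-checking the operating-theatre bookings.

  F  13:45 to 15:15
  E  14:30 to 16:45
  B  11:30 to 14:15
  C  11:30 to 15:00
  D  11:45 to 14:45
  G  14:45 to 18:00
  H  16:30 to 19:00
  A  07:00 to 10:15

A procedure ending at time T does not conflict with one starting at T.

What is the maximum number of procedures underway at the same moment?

4

Walk through starts and ends in time order (an end at T is processed before a start at T):
07:00 start A → 1
10:15 end A → 0
11:30 start B → 1
11:30 start C → 2
11:45 start D → 3
13:45 start F → 4
14:15 end B → 3
14:30 start E → 4
14:45 end D → 3
14:45 start G → 4
15:00 end C → 3
15:15 end F → 2
16:30 start H → 3
16:45 end E → 2
18:00 end G → 1
19:00 end H → 0
Peak is 4, at 13:45 (B, C, D, F).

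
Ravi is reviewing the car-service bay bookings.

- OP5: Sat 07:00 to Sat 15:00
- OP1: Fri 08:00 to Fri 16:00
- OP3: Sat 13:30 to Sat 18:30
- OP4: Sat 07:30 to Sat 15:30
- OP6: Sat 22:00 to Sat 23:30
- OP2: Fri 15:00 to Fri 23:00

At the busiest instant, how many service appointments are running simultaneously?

Walk through starts and ends in time order (an end at T is processed before a start at T):
Fri 08:00 start OP1 → 1
Fri 15:00 start OP2 → 2
Fri 16:00 end OP1 → 1
Fri 23:00 end OP2 → 0
Sat 07:00 start OP5 → 1
Sat 07:30 start OP4 → 2
Sat 13:30 start OP3 → 3
Sat 15:00 end OP5 → 2
Sat 15:30 end OP4 → 1
Sat 18:30 end OP3 → 0
Sat 22:00 start OP6 → 1
Sat 23:30 end OP6 → 0
Peak is 3, at Sat 13:30 (OP3, OP4, OP5).

3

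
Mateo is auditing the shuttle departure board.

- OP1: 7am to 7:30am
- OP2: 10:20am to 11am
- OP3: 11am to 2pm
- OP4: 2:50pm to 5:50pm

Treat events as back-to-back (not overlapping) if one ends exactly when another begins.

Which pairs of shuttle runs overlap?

Sorted by start: OP1, OP2, OP3, OP4.
OP2 starts after OP1 ends, so OP1 has no further overlaps.
OP3 starts exactly when OP2 ends (back-to-back, no overlap), so OP2 has no further overlaps.
OP4 starts after OP3 ends.

no overlapping pairs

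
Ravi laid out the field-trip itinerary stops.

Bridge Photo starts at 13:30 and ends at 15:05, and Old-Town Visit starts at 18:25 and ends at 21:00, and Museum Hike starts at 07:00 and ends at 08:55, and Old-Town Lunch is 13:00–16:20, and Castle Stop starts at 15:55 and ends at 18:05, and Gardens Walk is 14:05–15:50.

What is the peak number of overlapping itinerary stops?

Walk through starts and ends in time order (an end at T is processed before a start at T):
07:00 start Museum Hike → 1
08:55 end Museum Hike → 0
13:00 start Old-Town Lunch → 1
13:30 start Bridge Photo → 2
14:05 start Gardens Walk → 3
15:05 end Bridge Photo → 2
15:50 end Gardens Walk → 1
15:55 start Castle Stop → 2
16:20 end Old-Town Lunch → 1
18:05 end Castle Stop → 0
18:25 start Old-Town Visit → 1
21:00 end Old-Town Visit → 0
Peak is 3, at 14:05 (Bridge Photo, Gardens Walk, Old-Town Lunch).

3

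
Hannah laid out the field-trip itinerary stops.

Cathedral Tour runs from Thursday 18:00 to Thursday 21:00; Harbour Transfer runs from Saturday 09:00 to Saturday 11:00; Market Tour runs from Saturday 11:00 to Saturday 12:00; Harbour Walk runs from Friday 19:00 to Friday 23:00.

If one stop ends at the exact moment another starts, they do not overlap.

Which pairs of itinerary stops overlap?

no overlapping pairs

Sorted by start: Cathedral Tour, Harbour Walk, Harbour Transfer, Market Tour.
Harbour Walk starts after Cathedral Tour ends — done with Cathedral Tour.
Harbour Transfer starts after Harbour Walk ends — done with Harbour Walk.
Market Tour starts exactly when Harbour Transfer ends (back-to-back, no overlap).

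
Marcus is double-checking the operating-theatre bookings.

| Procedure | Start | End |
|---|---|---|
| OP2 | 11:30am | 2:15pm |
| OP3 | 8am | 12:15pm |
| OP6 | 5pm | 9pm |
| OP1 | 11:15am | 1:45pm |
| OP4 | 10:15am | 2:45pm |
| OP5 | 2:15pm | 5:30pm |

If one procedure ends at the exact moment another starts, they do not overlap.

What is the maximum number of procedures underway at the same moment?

Sweep the timeline, counting +1 at each start and −1 at each end (ends before starts at a tie):
8am start OP3 → 1
10:15am start OP4 → 2
11:15am start OP1 → 3
11:30am start OP2 → 4
12:15pm end OP3 → 3
1:45pm end OP1 → 2
2:15pm end OP2 → 1
2:15pm start OP5 → 2
2:45pm end OP4 → 1
5pm start OP6 → 2
5:30pm end OP5 → 1
9pm end OP6 → 0
Peak is 4, at 11:30am (OP1, OP2, OP3, OP4).

4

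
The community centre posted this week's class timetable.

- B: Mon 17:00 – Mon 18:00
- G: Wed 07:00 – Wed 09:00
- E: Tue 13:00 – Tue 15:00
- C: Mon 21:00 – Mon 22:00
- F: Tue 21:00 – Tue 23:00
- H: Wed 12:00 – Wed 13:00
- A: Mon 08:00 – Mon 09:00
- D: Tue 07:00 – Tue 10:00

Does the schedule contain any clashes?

Check each pair: they overlap iff neither finishes before the other starts.
Sorted by start: A, B, C, D, E, F, G, H.
B starts after A ends, so A has no further overlaps.
C starts after B ends, so B has no further overlaps.
D starts after C ends, so C has no further overlaps.
E starts after D ends, so D has no further overlaps.
F starts after E ends, so E has no further overlaps.
G starts after F ends, so F has no further overlaps.
H starts after G ends.
Every pair is clear; the schedule has no overlaps.

No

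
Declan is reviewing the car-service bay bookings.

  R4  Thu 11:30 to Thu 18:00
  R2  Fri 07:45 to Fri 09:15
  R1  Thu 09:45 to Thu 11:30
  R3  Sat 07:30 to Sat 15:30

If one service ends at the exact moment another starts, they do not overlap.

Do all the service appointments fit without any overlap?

Sorted by start: R1, R4, R2, R3.
R4 starts exactly when R1 ends (back-to-back, no overlap); R1 is clear from here.
R2 starts after R4 ends; R4 is clear from here.
R3 starts after R2 ends.
Every pair is clear; the schedule has no overlaps.

Yes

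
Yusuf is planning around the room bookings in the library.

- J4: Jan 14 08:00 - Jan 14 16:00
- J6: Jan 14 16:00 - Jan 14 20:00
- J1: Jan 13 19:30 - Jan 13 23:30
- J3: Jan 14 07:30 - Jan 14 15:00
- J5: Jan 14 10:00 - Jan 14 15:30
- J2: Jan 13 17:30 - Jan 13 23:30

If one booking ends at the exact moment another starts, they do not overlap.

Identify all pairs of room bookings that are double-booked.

Sorted by start: J2, J1, J3, J4, J5, J6.
J1 starts before J2 ends → J2 and J1 overlap.
J3 starts after J2 ends; J2 is clear from here.
J3 starts after J1 ends; J1 is clear from here.
J4 starts before J3 ends → J3 and J4 overlap.
J5 starts before J3 ends → J3 and J5 overlap.
J6 starts after J3 ends.
J5 starts before J4 ends → J4 and J5 overlap.
J6 starts exactly when J4 ends (back-to-back, no overlap).
J6 starts after J5 ends.

J1 & J2, J3 & J4, J3 & J5, J4 & J5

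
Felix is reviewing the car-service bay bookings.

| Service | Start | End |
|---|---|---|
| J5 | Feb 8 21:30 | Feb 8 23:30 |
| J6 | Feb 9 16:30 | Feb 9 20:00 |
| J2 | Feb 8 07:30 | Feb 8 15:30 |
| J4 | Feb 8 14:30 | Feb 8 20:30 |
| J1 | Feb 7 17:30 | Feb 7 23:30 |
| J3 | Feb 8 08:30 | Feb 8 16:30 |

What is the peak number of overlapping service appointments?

Walk through starts and ends in time order (an end at T is processed before a start at T):
Feb 7 17:30 start J1 → 1
Feb 7 23:30 end J1 → 0
Feb 8 07:30 start J2 → 1
Feb 8 08:30 start J3 → 2
Feb 8 14:30 start J4 → 3
Feb 8 15:30 end J2 → 2
Feb 8 16:30 end J3 → 1
Feb 8 20:30 end J4 → 0
Feb 8 21:30 start J5 → 1
Feb 8 23:30 end J5 → 0
Feb 9 16:30 start J6 → 1
Feb 9 20:00 end J6 → 0
Peak is 3, at Feb 8 14:30 (J2, J3, J4).

3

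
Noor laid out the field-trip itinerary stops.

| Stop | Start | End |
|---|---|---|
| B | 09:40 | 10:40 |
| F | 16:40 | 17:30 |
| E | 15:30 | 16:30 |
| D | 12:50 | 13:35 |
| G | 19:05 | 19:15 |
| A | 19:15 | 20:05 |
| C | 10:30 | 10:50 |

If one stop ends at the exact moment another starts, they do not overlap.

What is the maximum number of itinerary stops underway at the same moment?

Sweep the timeline, counting +1 at each start and −1 at each end (ends before starts at a tie):
09:40 start B → 1
10:30 start C → 2
10:40 end B → 1
10:50 end C → 0
12:50 start D → 1
13:35 end D → 0
15:30 start E → 1
16:30 end E → 0
16:40 start F → 1
17:30 end F → 0
19:05 start G → 1
19:15 end G → 0
19:15 start A → 1
20:05 end A → 0
Peak is 2, at 10:30 (B, C).

2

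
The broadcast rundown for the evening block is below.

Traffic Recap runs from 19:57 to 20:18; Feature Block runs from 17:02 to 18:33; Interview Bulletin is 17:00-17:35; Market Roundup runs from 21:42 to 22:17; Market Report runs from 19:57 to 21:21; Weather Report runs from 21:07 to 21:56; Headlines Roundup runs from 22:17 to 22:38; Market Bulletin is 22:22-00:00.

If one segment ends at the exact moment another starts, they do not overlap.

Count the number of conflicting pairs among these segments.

Sorted by start: Interview Bulletin, Feature Block, Market Report, Traffic Recap, Weather Report, Market Roundup, Headlines Roundup, Market Bulletin.
Feature Block starts before Interview Bulletin ends → Interview Bulletin and Feature Block overlap.
Market Report starts after Interview Bulletin ends — done with Interview Bulletin.
Market Report starts after Feature Block ends — done with Feature Block.
Traffic Recap starts before Market Report ends → Market Report and Traffic Recap overlap.
Weather Report starts before Market Report ends → Market Report and Weather Report overlap.
Market Roundup starts after Market Report ends — done with Market Report.
Weather Report starts after Traffic Recap ends — done with Traffic Recap.
Market Roundup starts before Weather Report ends → Weather Report and Market Roundup overlap.
Headlines Roundup starts after Weather Report ends — done with Weather Report.
Headlines Roundup starts exactly when Market Roundup ends (back-to-back, no overlap) — done with Market Roundup.
Market Bulletin starts before Headlines Roundup ends → Headlines Roundup and Market Bulletin overlap.
Overlapping pairs: Feature Block & Interview Bulletin, Headlines Roundup & Market Bulletin, Market Report & Traffic Recap, Market Report & Weather Report, Market Roundup & Weather Report — 5 in total.

5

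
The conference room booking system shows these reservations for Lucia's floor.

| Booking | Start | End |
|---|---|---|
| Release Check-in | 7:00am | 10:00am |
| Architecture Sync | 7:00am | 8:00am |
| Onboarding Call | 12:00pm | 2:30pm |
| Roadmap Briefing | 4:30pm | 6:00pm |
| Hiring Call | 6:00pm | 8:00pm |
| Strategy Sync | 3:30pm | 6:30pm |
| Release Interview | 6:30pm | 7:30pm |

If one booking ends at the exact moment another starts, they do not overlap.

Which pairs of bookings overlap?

Sorted by start: Release Check-in, Architecture Sync, Onboarding Call, Strategy Sync, Roadmap Briefing, Hiring Call, Release Interview.
Architecture Sync starts before Release Check-in ends → Release Check-in and Architecture Sync overlap.
Onboarding Call starts after Release Check-in ends; Release Check-in is clear from here.
Onboarding Call starts after Architecture Sync ends; Architecture Sync is clear from here.
Strategy Sync starts after Onboarding Call ends; Onboarding Call is clear from here.
Roadmap Briefing starts before Strategy Sync ends → Strategy Sync and Roadmap Briefing overlap.
Hiring Call starts before Strategy Sync ends → Strategy Sync and Hiring Call overlap.
Release Interview starts exactly when Strategy Sync ends (back-to-back, no overlap).
Hiring Call starts exactly when Roadmap Briefing ends (back-to-back, no overlap); Roadmap Briefing is clear from here.
Release Interview starts before Hiring Call ends → Hiring Call and Release Interview overlap.

Architecture Sync & Release Check-in, Hiring Call & Release Interview, Hiring Call & Strategy Sync, Roadmap Briefing & Strategy Sync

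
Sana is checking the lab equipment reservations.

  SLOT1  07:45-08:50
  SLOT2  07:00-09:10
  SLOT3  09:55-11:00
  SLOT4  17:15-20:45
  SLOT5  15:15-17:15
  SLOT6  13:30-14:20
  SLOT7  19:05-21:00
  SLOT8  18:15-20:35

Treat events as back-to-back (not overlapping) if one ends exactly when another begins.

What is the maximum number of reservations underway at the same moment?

3

Sweep the timeline, counting +1 at each start and −1 at each end (ends before starts at a tie):
07:00 start SLOT2 → 1
07:45 start SLOT1 → 2
08:50 end SLOT1 → 1
09:10 end SLOT2 → 0
09:55 start SLOT3 → 1
11:00 end SLOT3 → 0
13:30 start SLOT6 → 1
14:20 end SLOT6 → 0
15:15 start SLOT5 → 1
17:15 end SLOT5 → 0
17:15 start SLOT4 → 1
18:15 start SLOT8 → 2
19:05 start SLOT7 → 3
20:35 end SLOT8 → 2
20:45 end SLOT4 → 1
21:00 end SLOT7 → 0
Peak is 3, at 19:05 (SLOT4, SLOT7, SLOT8).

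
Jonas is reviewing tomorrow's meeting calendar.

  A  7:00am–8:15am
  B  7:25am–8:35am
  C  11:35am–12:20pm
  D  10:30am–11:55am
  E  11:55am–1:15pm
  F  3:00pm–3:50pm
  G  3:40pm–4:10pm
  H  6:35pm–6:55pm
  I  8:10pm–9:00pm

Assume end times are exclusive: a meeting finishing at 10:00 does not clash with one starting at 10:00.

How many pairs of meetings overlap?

Sorted by start: A, B, D, C, E, F, G, H, I.
B starts before A ends → A and B overlap.
D starts after A ends, so nothing later overlaps A either.
D starts after B ends, so nothing later overlaps B either.
C starts before D ends → D and C overlap.
E starts exactly when D ends (back-to-back, no overlap), so nothing later overlaps D either.
E starts before C ends → C and E overlap.
F starts after C ends, so nothing later overlaps C either.
F starts after E ends, so nothing later overlaps E either.
G starts before F ends → F and G overlap.
H starts after F ends, so nothing later overlaps F either.
H starts after G ends, so nothing later overlaps G either.
I starts after H ends.
Overlapping pairs: A & B, C & D, C & E, F & G — 4 in total.

4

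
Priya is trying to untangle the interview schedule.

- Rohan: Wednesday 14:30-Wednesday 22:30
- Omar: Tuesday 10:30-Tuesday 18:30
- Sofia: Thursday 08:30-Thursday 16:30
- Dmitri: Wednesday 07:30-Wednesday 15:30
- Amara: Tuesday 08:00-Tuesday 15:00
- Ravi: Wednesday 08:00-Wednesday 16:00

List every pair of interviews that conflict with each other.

Sorted by start: Amara, Omar, Dmitri, Ravi, Rohan, Sofia.
Omar starts before Amara ends → Amara and Omar overlap.
Dmitri starts after Amara ends; Amara is clear from here.
Dmitri starts after Omar ends; Omar is clear from here.
Ravi starts before Dmitri ends → Dmitri and Ravi overlap.
Rohan starts before Dmitri ends → Dmitri and Rohan overlap.
Sofia starts after Dmitri ends.
Rohan starts before Ravi ends → Ravi and Rohan overlap.
Sofia starts after Ravi ends.
Sofia starts after Rohan ends.

Amara & Omar, Dmitri & Ravi, Dmitri & Rohan, Ravi & Rohan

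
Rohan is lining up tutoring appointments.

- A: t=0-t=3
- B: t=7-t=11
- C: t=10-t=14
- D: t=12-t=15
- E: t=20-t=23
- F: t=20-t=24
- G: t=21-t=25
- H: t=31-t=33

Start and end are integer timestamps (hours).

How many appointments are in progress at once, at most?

Sort all start/end points and keep a running count:
t=0 start A → 1
t=3 end A → 0
t=7 start B → 1
t=10 start C → 2
t=11 end B → 1
t=12 start D → 2
t=14 end C → 1
t=15 end D → 0
t=20 start E → 1
t=20 start F → 2
t=21 start G → 3
t=23 end E → 2
t=24 end F → 1
t=25 end G → 0
t=31 start H → 1
t=33 end H → 0
Peak is 3, at t=21 (E, F, G).

3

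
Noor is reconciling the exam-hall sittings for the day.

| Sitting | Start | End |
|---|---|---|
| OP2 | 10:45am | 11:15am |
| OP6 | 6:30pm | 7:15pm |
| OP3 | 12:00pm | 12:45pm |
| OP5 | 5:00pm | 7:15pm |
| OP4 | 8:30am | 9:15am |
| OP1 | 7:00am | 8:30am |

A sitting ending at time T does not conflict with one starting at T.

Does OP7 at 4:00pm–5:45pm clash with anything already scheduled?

Yes — it overlaps OP5

OP1: ends 8:30am at or before OP7 starts 4:00pm → clear.
OP4: ends 9:15am at or before OP7 starts 4:00pm → clear.
OP2: ends 11:15am at or before OP7 starts 4:00pm → clear.
OP3: ends 12:45pm at or before OP7 starts 4:00pm → clear.
OP5: starts 5:00pm before OP7 ends 5:45pm, and ends 7:15pm after OP7 starts 4:00pm → overlap.
OP6: starts 6:30pm at or after OP7 ends 5:45pm → clear.
OP7 overlaps OP5.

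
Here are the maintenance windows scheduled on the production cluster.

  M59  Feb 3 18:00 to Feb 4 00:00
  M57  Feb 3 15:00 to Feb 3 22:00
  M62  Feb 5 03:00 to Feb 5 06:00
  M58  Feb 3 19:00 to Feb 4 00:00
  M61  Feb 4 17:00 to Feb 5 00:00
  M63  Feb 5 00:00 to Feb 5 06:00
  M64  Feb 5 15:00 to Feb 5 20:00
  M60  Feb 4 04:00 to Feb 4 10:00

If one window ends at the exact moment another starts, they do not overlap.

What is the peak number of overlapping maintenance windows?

3

Walk through starts and ends in time order (an end at T is processed before a start at T):
Feb 3 15:00 start M57 → 1
Feb 3 18:00 start M59 → 2
Feb 3 19:00 start M58 → 3
Feb 3 22:00 end M57 → 2
Feb 4 00:00 end M58 → 1
Feb 4 00:00 end M59 → 0
Feb 4 04:00 start M60 → 1
Feb 4 10:00 end M60 → 0
Feb 4 17:00 start M61 → 1
Feb 5 00:00 end M61 → 0
Feb 5 00:00 start M63 → 1
Feb 5 03:00 start M62 → 2
Feb 5 06:00 end M62 → 1
Feb 5 06:00 end M63 → 0
Feb 5 15:00 start M64 → 1
Feb 5 20:00 end M64 → 0
Peak is 3, at Feb 3 19:00 (M57, M58, M59).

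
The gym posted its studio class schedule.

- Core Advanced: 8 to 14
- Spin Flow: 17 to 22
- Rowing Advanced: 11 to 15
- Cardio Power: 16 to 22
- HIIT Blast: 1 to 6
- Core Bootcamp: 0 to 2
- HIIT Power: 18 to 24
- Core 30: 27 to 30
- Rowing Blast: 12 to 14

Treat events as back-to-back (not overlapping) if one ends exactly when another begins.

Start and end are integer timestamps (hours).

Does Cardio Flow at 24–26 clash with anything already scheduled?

Core Bootcamp: ends 2 at or before Cardio Flow starts 24 → clear.
HIIT Blast: ends 6 at or before Cardio Flow starts 24 → clear.
Core Advanced: ends 14 at or before Cardio Flow starts 24 → clear.
Rowing Advanced: ends 15 at or before Cardio Flow starts 24 → clear.
Rowing Blast: ends 14 at or before Cardio Flow starts 24 → clear.
Cardio Power: ends 22 at or before Cardio Flow starts 24 → clear.
Spin Flow: ends 22 at or before Cardio Flow starts 24 → clear.
HIIT Power: ends 24 at or before Cardio Flow starts 24 → clear.
Core 30: starts 27 at or after Cardio Flow ends 26 → clear.

No — it doesn't clash with anything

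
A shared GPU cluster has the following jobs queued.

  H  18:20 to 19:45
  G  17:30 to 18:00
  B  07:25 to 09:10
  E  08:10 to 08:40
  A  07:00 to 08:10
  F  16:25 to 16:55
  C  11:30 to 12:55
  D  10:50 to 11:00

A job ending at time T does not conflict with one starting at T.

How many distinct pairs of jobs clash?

Sorted by start: A, B, E, D, C, F, G, H.
B starts before A ends → A and B overlap.
E starts exactly when A ends (back-to-back, no overlap); A is clear from here.
E starts before B ends → B and E overlap.
D starts after B ends; B is clear from here.
D starts after E ends; E is clear from here.
C starts after D ends; D is clear from here.
F starts after C ends; C is clear from here.
G starts after F ends; F is clear from here.
H starts after G ends.
Overlapping pairs: A & B, B & E — 2 in total.

2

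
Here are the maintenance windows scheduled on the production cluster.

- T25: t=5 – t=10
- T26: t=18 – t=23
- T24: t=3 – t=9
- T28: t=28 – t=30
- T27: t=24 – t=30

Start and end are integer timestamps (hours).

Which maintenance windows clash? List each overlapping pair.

T24 & T25, T27 & T28

Sorted by start: T24, T25, T26, T27, T28.
T25 starts before T24 ends → T24 and T25 overlap.
T26 starts after T24 ends — done with T24.
T26 starts after T25 ends — done with T25.
T27 starts after T26 ends — done with T26.
T28 starts before T27 ends → T27 and T28 overlap.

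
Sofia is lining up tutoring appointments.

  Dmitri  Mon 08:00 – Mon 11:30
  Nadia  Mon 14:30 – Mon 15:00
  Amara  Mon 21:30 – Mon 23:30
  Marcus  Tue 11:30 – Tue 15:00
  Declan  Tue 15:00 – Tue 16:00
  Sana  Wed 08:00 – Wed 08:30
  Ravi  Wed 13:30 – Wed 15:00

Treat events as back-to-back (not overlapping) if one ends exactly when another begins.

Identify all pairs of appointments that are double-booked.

none

Sorted by start: Dmitri, Nadia, Amara, Marcus, Declan, Sana, Ravi.
Nadia starts after Dmitri ends — done with Dmitri.
Amara starts after Nadia ends — done with Nadia.
Marcus starts after Amara ends — done with Amara.
Declan starts exactly when Marcus ends (back-to-back, no overlap) — done with Marcus.
Sana starts after Declan ends — done with Declan.
Ravi starts after Sana ends.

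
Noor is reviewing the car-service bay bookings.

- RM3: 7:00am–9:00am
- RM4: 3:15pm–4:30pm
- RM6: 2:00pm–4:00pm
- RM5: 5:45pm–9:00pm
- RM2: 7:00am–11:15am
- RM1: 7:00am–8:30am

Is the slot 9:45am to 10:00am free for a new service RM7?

No — it overlaps RM2

RM1: ends 8:30am at or before RM7 starts 9:45am → clear.
RM2: starts 7:00am before RM7 ends 10:00am, and ends 11:15am after RM7 starts 9:45am → overlap.
RM3: ends 9:00am at or before RM7 starts 9:45am → clear.
RM6: starts 2:00pm at or after RM7 ends 10:00am → clear.
RM4: starts 3:15pm at or after RM7 ends 10:00am → clear.
RM5: starts 5:45pm at or after RM7 ends 10:00am → clear.
RM7 overlaps RM2.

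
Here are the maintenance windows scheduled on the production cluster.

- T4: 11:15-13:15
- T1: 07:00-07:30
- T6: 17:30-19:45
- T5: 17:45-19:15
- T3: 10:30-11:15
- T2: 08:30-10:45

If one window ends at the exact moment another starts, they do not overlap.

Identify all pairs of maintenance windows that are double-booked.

Sorted by start: T1, T2, T3, T4, T6, T5.
T2 starts after T1 ends; T1 is clear from here.
T3 starts before T2 ends → T2 and T3 overlap.
T4 starts after T2 ends; T2 is clear from here.
T4 starts exactly when T3 ends (back-to-back, no overlap); T3 is clear from here.
T6 starts after T4 ends; T4 is clear from here.
T5 starts before T6 ends → T6 and T5 overlap.

T2 & T3, T5 & T6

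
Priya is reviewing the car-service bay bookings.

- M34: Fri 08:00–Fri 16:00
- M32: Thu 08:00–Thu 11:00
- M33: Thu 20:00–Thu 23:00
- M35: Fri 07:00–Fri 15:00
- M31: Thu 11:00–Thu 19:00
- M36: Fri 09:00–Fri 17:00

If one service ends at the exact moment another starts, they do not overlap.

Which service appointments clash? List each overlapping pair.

M34 & M35, M34 & M36, M35 & M36

Sorted by start: M32, M31, M33, M35, M34, M36.
M31 starts exactly when M32 ends (back-to-back, no overlap), so M32 has no further overlaps.
M33 starts after M31 ends, so M31 has no further overlaps.
M35 starts after M33 ends, so M33 has no further overlaps.
M34 starts before M35 ends → M35 and M34 overlap.
M36 starts before M35 ends → M35 and M36 overlap.
M36 starts before M34 ends → M34 and M36 overlap.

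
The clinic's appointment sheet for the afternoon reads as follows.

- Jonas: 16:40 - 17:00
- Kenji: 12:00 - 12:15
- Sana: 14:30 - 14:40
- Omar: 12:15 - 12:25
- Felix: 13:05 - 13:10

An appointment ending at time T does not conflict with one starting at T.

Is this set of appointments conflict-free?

Yes

Sorted by start: Kenji, Omar, Felix, Sana, Jonas.
Omar starts exactly when Kenji ends (back-to-back, no overlap); Kenji is clear from here.
Felix starts after Omar ends; Omar is clear from here.
Sana starts after Felix ends; Felix is clear from here.
Jonas starts after Sana ends.
Every pair is clear; the schedule has no overlaps.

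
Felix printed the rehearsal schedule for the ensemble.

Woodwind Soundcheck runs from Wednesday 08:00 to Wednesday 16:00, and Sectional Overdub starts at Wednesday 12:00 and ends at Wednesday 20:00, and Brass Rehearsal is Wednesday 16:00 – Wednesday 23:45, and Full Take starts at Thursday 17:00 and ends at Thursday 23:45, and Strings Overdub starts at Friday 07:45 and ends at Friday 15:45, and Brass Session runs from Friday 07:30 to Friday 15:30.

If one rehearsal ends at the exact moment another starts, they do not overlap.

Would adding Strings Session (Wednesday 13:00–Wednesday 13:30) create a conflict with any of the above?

Woodwind Soundcheck: starts Wednesday 08:00 before Strings Session ends Wednesday 13:30, and ends Wednesday 16:00 after Strings Session starts Wednesday 13:00 → overlap.
Sectional Overdub: starts Wednesday 12:00 before Strings Session ends Wednesday 13:30, and ends Wednesday 20:00 after Strings Session starts Wednesday 13:00 → overlap.
Brass Rehearsal: starts Wednesday 16:00 at or after Strings Session ends Wednesday 13:30 → clear.
Full Take: starts Thursday 17:00 at or after Strings Session ends Wednesday 13:30 → clear.
Brass Session: starts Friday 07:30 at or after Strings Session ends Wednesday 13:30 → clear.
Strings Overdub: starts Friday 07:45 at or after Strings Session ends Wednesday 13:30 → clear.
Strings Session overlaps Woodwind Soundcheck, Sectional Overdub.

Yes — it overlaps Sectional Overdub, Woodwind Soundcheck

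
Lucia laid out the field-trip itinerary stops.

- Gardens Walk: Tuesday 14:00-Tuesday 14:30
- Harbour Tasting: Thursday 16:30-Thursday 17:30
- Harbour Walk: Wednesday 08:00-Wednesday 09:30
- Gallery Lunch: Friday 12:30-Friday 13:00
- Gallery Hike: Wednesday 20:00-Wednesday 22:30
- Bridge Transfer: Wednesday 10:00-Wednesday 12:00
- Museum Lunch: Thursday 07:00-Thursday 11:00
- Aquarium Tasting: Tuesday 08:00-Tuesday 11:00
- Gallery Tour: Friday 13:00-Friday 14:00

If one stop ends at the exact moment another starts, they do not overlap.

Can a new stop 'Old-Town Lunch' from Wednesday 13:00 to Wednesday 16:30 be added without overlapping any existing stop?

Yes — the slot is free

Aquarium Tasting: ends Tuesday 11:00 at or before Old-Town Lunch starts Wednesday 13:00 → clear.
Gardens Walk: ends Tuesday 14:30 at or before Old-Town Lunch starts Wednesday 13:00 → clear.
Harbour Walk: ends Wednesday 09:30 at or before Old-Town Lunch starts Wednesday 13:00 → clear.
Bridge Transfer: ends Wednesday 12:00 at or before Old-Town Lunch starts Wednesday 13:00 → clear.
Gallery Hike: starts Wednesday 20:00 at or after Old-Town Lunch ends Wednesday 16:30 → clear.
Museum Lunch: starts Thursday 07:00 at or after Old-Town Lunch ends Wednesday 16:30 → clear.
Harbour Tasting: starts Thursday 16:30 at or after Old-Town Lunch ends Wednesday 16:30 → clear.
Gallery Lunch: starts Friday 12:30 at or after Old-Town Lunch ends Wednesday 16:30 → clear.
Gallery Tour: starts Friday 13:00 at or after Old-Town Lunch ends Wednesday 16:30 → clear.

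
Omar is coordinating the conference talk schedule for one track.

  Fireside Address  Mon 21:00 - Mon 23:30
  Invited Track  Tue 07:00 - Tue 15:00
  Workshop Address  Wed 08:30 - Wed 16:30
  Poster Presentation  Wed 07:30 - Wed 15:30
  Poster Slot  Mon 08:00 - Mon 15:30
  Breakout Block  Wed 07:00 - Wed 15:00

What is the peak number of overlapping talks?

Sweep the timeline, counting +1 at each start and −1 at each end (ends before starts at a tie):
Mon 08:00 start Poster Slot → 1
Mon 15:30 end Poster Slot → 0
Mon 21:00 start Fireside Address → 1
Mon 23:30 end Fireside Address → 0
Tue 07:00 start Invited Track → 1
Tue 15:00 end Invited Track → 0
Wed 07:00 start Breakout Block → 1
Wed 07:30 start Poster Presentation → 2
Wed 08:30 start Workshop Address → 3
Wed 15:00 end Breakout Block → 2
Wed 15:30 end Poster Presentation → 1
Wed 16:30 end Workshop Address → 0
Peak is 3, at Wed 08:30 (Breakout Block, Poster Presentation, Workshop Address).

3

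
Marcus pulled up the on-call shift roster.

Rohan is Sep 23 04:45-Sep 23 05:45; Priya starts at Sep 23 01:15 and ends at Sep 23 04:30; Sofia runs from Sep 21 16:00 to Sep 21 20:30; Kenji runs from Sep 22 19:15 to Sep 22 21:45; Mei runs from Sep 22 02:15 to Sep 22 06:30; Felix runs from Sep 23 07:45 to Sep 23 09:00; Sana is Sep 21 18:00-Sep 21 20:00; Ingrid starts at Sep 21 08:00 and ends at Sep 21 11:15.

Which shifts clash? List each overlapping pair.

Sorted by start: Ingrid, Sofia, Sana, Mei, Kenji, Priya, Rohan, Felix.
Sofia starts after Ingrid ends, so Ingrid has no further overlaps.
Sana starts before Sofia ends → Sofia and Sana overlap.
Mei starts after Sofia ends, so Sofia has no further overlaps.
Mei starts after Sana ends, so Sana has no further overlaps.
Kenji starts after Mei ends, so Mei has no further overlaps.
Priya starts after Kenji ends, so Kenji has no further overlaps.
Rohan starts after Priya ends, so Priya has no further overlaps.
Felix starts after Rohan ends.

Sana & Sofia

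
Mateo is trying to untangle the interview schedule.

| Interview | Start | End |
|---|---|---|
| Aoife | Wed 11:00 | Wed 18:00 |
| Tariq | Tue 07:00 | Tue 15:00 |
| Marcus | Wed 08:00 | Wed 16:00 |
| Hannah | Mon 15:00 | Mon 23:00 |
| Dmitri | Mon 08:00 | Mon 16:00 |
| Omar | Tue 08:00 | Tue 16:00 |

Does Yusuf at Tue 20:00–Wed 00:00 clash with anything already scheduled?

No — it doesn't clash with anything

Dmitri: ends Mon 16:00 at or before Yusuf starts Tue 20:00 → clear.
Hannah: ends Mon 23:00 at or before Yusuf starts Tue 20:00 → clear.
Tariq: ends Tue 15:00 at or before Yusuf starts Tue 20:00 → clear.
Omar: ends Tue 16:00 at or before Yusuf starts Tue 20:00 → clear.
Marcus: starts Wed 08:00 at or after Yusuf ends Wed 00:00 → clear.
Aoife: starts Wed 11:00 at or after Yusuf ends Wed 00:00 → clear.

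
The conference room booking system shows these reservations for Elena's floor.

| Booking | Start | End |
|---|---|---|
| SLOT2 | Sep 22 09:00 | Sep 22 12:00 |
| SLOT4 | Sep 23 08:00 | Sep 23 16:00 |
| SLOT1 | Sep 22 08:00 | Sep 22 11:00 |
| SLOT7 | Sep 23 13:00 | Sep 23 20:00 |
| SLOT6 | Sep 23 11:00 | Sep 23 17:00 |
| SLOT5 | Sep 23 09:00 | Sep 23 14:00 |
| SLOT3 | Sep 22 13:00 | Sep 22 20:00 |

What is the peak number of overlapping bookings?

4

Sweep the timeline, counting +1 at each start and −1 at each end (ends before starts at a tie):
Sep 22 08:00 start SLOT1 → 1
Sep 22 09:00 start SLOT2 → 2
Sep 22 11:00 end SLOT1 → 1
Sep 22 12:00 end SLOT2 → 0
Sep 22 13:00 start SLOT3 → 1
Sep 22 20:00 end SLOT3 → 0
Sep 23 08:00 start SLOT4 → 1
Sep 23 09:00 start SLOT5 → 2
Sep 23 11:00 start SLOT6 → 3
Sep 23 13:00 start SLOT7 → 4
Sep 23 14:00 end SLOT5 → 3
Sep 23 16:00 end SLOT4 → 2
Sep 23 17:00 end SLOT6 → 1
Sep 23 20:00 end SLOT7 → 0
Peak is 4, at Sep 23 13:00 (SLOT4, SLOT5, SLOT6, SLOT7).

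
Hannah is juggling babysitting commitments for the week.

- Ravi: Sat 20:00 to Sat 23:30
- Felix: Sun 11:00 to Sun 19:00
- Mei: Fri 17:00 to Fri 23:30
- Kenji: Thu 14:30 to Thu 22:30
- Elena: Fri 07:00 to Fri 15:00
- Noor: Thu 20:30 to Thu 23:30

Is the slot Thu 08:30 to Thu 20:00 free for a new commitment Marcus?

No — it overlaps Kenji

Kenji: starts Thu 14:30 before Marcus ends Thu 20:00, and ends Thu 22:30 after Marcus starts Thu 08:30 → overlap.
Noor: starts Thu 20:30 at or after Marcus ends Thu 20:00 → clear.
Elena: starts Fri 07:00 at or after Marcus ends Thu 20:00 → clear.
Mei: starts Fri 17:00 at or after Marcus ends Thu 20:00 → clear.
Ravi: starts Sat 20:00 at or after Marcus ends Thu 20:00 → clear.
Felix: starts Sun 11:00 at or after Marcus ends Thu 20:00 → clear.
Marcus overlaps Kenji.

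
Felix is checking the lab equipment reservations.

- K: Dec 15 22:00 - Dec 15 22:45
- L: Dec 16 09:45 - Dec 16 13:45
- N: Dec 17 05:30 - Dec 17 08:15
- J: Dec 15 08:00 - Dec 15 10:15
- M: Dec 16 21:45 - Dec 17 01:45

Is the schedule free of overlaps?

Two intervals overlap when each starts before the other ends.
Sorted by start: J, K, L, M, N.
K starts after J ends, so J has no further overlaps.
L starts after K ends, so K has no further overlaps.
M starts after L ends, so L has no further overlaps.
N starts after M ends.
Every pair is clear; the schedule has no overlaps.

Yes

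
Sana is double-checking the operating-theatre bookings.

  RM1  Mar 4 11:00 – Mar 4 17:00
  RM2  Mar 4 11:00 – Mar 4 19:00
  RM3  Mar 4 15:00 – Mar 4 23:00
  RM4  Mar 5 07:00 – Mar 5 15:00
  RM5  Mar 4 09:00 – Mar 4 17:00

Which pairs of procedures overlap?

RM1 & RM2, RM1 & RM3, RM1 & RM5, RM2 & RM3, RM2 & RM5, RM3 & RM5

Sorted by start: RM5, RM1, RM2, RM3, RM4.
RM1 starts before RM5 ends → RM5 and RM1 overlap.
RM2 starts before RM5 ends → RM5 and RM2 overlap.
RM3 starts before RM5 ends → RM5 and RM3 overlap.
RM4 starts after RM5 ends.
RM2 starts before RM1 ends → RM1 and RM2 overlap.
RM3 starts before RM1 ends → RM1 and RM3 overlap.
RM4 starts after RM1 ends.
RM3 starts before RM2 ends → RM2 and RM3 overlap.
RM4 starts after RM2 ends.
RM4 starts after RM3 ends.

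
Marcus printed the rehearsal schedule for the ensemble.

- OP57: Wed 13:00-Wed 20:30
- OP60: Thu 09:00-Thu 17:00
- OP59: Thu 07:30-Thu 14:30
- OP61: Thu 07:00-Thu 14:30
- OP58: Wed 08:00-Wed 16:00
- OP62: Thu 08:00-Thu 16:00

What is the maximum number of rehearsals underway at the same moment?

Sort all start/end points and keep a running count:
Wed 08:00 start OP58 → 1
Wed 13:00 start OP57 → 2
Wed 16:00 end OP58 → 1
Wed 20:30 end OP57 → 0
Thu 07:00 start OP61 → 1
Thu 07:30 start OP59 → 2
Thu 08:00 start OP62 → 3
Thu 09:00 start OP60 → 4
Thu 14:30 end OP59 → 3
Thu 14:30 end OP61 → 2
Thu 16:00 end OP62 → 1
Thu 17:00 end OP60 → 0
Peak is 4, at Thu 09:00 (OP59, OP60, OP61, OP62).

4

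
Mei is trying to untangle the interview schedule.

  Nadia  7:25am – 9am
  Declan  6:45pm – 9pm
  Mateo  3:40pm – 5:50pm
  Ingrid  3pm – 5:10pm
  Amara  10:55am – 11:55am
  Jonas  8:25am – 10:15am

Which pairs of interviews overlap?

Check each pair: they overlap iff neither finishes before the other starts.
Sorted by start: Nadia, Jonas, Amara, Ingrid, Mateo, Declan.
Jonas starts before Nadia ends → Nadia and Jonas overlap.
Amara starts after Nadia ends — done with Nadia.
Amara starts after Jonas ends — done with Jonas.
Ingrid starts after Amara ends — done with Amara.
Mateo starts before Ingrid ends → Ingrid and Mateo overlap.
Declan starts after Ingrid ends.
Declan starts after Mateo ends.

Ingrid & Mateo, Jonas & Nadia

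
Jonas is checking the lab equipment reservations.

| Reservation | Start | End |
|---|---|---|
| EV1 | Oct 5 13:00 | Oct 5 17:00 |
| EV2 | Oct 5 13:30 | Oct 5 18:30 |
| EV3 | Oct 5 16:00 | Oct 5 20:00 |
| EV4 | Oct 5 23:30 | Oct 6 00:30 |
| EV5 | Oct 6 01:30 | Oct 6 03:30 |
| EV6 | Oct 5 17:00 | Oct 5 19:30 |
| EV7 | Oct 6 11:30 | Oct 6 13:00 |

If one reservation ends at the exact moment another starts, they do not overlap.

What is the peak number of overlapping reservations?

Walk through starts and ends in time order (an end at T is processed before a start at T):
Oct 5 13:00 start EV1 → 1
Oct 5 13:30 start EV2 → 2
Oct 5 16:00 start EV3 → 3
Oct 5 17:00 end EV1 → 2
Oct 5 17:00 start EV6 → 3
Oct 5 18:30 end EV2 → 2
Oct 5 19:30 end EV6 → 1
Oct 5 20:00 end EV3 → 0
Oct 5 23:30 start EV4 → 1
Oct 6 00:30 end EV4 → 0
Oct 6 01:30 start EV5 → 1
Oct 6 03:30 end EV5 → 0
Oct 6 11:30 start EV7 → 1
Oct 6 13:00 end EV7 → 0
Peak is 3, at Oct 5 16:00 (EV1, EV2, EV3).

3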